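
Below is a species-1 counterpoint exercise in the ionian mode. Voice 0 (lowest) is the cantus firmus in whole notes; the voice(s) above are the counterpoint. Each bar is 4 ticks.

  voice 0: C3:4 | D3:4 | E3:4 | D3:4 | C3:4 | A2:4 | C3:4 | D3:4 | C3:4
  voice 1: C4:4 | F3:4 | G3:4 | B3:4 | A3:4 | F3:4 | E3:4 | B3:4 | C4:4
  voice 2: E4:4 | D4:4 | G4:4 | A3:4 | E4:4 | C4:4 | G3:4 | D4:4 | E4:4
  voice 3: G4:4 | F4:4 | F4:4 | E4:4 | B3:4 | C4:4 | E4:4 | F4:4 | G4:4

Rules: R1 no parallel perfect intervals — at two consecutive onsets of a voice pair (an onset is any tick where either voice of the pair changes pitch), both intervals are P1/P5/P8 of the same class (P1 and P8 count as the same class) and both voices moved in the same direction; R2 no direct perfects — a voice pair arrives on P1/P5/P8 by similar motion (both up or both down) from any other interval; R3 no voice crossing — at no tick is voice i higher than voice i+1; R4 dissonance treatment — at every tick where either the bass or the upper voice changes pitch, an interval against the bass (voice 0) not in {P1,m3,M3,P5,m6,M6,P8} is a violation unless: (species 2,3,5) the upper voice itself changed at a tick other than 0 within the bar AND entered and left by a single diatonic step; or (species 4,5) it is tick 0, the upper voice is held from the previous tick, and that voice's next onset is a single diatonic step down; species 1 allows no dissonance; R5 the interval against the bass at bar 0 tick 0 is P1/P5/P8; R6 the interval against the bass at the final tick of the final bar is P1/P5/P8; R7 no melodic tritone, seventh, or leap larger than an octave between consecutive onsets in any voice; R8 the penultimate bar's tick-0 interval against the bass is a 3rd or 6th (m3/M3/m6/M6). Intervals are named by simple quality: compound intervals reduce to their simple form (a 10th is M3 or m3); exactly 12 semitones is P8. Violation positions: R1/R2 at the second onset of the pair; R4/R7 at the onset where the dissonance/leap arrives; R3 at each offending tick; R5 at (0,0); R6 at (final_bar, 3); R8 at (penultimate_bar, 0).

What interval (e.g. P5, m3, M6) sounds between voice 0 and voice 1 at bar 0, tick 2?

voice 0=C3 voice 1=C4 -> P8

P8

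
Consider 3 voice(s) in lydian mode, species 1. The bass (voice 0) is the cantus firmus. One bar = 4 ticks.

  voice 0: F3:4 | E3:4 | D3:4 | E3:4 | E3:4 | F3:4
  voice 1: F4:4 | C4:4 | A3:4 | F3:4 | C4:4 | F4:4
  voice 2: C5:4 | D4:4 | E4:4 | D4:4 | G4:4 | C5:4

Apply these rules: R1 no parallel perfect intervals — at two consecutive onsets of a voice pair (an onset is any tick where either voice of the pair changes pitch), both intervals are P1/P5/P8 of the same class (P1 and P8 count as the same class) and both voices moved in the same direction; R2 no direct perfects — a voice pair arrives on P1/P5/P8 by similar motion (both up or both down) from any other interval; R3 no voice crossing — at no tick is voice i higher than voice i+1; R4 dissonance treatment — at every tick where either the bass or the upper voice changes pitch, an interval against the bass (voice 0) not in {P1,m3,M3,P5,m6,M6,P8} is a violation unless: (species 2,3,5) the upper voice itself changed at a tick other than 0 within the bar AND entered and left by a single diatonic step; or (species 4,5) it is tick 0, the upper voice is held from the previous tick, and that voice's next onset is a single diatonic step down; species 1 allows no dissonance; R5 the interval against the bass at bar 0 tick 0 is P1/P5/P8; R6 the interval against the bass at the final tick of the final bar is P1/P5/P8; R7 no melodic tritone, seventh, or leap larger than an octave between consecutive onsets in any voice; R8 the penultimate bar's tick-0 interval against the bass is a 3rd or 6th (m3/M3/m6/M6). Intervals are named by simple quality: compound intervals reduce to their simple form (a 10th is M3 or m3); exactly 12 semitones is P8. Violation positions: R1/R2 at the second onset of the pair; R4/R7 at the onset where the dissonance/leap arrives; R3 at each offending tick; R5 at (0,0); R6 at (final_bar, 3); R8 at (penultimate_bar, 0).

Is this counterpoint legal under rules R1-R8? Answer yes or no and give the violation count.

No (10 violations)

bar 0: v0=F3 v1=F4 v2=C5 (P5)
bar 1: v0=E3 v1=C4 v2=D4 (m7)
bar 2: v0=D3 v1=A3 v2=E4 (M2)
bar 3: v0=E3 v1=F3 v2=D4 (m7)
bar 4: v0=E3 v1=C4 v2=G4 (m3)
bar 5: v0=F3 v1=F4 v2=C5 (P5)
  R4 @ bar1.0: E3/D4 m7 untreated
  R7 @ bar1.0: C5->D4 leap 10st
  R2 @ bar2.0: E3/C4 m6 -> D3/A3 P5 similar
  R4 @ bar2.0: D3/E4 M2 untreated
  R4 @ bar3.0: E3/F3 m2 untreated
  R4 @ bar3.0: E3/D4 m7 untreated
  R2 @ bar4.0: F3/D4 M6 -> C4/G4 P5 similar
  R1 @ bar5.0: C4/G4 P5 -> F4/C5 P5 similar
  R2 @ bar5.0: E3/C4 m6 -> F3/F4 P8 similar
  R2 @ bar5.0: E3/G4 m3 -> F3/C5 P5 similar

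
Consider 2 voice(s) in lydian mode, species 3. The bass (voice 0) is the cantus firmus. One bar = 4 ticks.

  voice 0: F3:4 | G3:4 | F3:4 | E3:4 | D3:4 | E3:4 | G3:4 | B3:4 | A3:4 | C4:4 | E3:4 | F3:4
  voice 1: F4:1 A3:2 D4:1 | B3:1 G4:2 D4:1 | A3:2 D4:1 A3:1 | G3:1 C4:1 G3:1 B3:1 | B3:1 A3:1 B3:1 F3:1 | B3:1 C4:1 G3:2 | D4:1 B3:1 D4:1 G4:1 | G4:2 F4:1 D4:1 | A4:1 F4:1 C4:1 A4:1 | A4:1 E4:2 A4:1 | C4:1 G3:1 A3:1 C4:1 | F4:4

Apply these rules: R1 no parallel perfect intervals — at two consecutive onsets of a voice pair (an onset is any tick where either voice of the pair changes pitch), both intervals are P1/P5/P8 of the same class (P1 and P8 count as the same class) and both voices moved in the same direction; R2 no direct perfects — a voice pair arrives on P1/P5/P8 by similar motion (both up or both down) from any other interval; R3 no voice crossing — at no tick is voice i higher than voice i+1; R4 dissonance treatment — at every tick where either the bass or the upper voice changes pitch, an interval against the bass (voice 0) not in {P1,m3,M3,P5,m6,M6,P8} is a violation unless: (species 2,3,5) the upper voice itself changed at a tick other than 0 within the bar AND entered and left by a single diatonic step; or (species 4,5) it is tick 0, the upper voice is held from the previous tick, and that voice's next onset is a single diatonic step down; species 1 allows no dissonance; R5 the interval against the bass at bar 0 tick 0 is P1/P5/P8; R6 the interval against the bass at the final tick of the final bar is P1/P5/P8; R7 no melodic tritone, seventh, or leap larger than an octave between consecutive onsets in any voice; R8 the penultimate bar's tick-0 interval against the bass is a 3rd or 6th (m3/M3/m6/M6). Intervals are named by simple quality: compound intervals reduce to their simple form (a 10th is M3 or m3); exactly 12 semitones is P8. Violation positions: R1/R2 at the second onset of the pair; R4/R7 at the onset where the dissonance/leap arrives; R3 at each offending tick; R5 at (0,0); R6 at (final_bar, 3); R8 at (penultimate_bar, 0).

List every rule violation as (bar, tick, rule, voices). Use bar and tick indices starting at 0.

bar 0: v0=F3 v1=F4 downbeat P8
bar 1: v0=G3 v1=B3 downbeat M3
bar 2: v0=F3 v1=A3 downbeat M3
bar 3: v0=E3 v1=G3 downbeat m3
bar 4: v0=D3 v1=B3 downbeat M6
bar 5: v0=E3 v1=B3 downbeat P5
bar 6: v0=G3 v1=D4 downbeat P5
bar 7: v0=B3 v1=G4 downbeat m6
bar 8: v0=A3 v1=A4 downbeat P8
bar 9: v0=C4 v1=A4 downbeat M6
bar 10: v0=E3 v1=C4 downbeat m6
bar 11: v0=F3 v1=F4 downbeat P8
  -> R7 @ bar 4 tick 3 v(1,): B3->F3 leap 6st
  -> R2 @ bar 5 tick 0 v(0, 1): D3/F3 m3 -> E3/B3 P5 similar
  -> R7 @ bar 5 tick 0 v(1,): F3->B3 leap 6st
  -> R2 @ bar 6 tick 0 v(0, 1): E3/G3 m3 -> G3/D4 P5 similar
  -> R4 @ bar 7 tick 2 v(0, 1): B3/F4 TT untreated
  -> R4 @ bar 10 tick 2 v(0, 1): E3/A3 P4 untreated
  -> R2 @ bar 11 tick 0 v(0, 1): E3/C4 m6 -> F3/F4 P8 similar

(4, 3, R7, (1,))
(5, 0, R2, (0, 1))
(5, 0, R7, (1,))
(6, 0, R2, (0, 1))
(7, 2, R4, (0, 1))
(10, 2, R4, (0, 1))
(11, 0, R2, (0, 1))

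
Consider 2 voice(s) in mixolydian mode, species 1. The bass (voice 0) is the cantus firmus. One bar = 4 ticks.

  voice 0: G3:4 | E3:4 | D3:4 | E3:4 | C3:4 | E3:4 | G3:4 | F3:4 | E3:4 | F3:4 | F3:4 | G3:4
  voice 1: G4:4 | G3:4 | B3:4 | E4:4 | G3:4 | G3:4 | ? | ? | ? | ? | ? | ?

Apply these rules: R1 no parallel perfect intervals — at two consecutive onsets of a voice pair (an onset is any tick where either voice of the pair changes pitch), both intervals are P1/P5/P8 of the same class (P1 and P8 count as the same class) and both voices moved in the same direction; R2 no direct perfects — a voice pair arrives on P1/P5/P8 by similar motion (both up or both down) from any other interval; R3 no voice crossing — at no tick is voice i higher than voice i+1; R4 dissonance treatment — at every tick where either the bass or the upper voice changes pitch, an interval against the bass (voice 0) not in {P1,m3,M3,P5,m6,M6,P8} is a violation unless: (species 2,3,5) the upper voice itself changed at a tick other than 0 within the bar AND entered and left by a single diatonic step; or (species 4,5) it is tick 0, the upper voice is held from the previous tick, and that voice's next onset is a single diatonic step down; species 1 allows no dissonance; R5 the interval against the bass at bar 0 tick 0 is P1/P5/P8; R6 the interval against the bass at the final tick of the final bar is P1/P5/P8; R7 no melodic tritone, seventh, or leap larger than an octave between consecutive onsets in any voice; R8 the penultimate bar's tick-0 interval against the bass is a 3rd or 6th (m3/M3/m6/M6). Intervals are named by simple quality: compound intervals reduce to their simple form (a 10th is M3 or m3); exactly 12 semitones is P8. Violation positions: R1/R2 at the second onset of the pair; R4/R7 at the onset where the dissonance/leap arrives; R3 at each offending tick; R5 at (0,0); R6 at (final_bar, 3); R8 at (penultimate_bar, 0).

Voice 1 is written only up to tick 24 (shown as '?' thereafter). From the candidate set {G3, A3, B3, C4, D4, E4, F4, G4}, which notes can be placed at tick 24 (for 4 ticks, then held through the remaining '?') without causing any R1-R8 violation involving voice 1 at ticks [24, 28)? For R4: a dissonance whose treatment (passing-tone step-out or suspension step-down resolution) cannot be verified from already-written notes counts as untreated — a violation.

G3: legal
A3: violates R4
B3: legal
C4: violates R4
D4: violates R2
E4: legal
F4: violates R4,R7
G4: violates R2

{B3, E4, G3}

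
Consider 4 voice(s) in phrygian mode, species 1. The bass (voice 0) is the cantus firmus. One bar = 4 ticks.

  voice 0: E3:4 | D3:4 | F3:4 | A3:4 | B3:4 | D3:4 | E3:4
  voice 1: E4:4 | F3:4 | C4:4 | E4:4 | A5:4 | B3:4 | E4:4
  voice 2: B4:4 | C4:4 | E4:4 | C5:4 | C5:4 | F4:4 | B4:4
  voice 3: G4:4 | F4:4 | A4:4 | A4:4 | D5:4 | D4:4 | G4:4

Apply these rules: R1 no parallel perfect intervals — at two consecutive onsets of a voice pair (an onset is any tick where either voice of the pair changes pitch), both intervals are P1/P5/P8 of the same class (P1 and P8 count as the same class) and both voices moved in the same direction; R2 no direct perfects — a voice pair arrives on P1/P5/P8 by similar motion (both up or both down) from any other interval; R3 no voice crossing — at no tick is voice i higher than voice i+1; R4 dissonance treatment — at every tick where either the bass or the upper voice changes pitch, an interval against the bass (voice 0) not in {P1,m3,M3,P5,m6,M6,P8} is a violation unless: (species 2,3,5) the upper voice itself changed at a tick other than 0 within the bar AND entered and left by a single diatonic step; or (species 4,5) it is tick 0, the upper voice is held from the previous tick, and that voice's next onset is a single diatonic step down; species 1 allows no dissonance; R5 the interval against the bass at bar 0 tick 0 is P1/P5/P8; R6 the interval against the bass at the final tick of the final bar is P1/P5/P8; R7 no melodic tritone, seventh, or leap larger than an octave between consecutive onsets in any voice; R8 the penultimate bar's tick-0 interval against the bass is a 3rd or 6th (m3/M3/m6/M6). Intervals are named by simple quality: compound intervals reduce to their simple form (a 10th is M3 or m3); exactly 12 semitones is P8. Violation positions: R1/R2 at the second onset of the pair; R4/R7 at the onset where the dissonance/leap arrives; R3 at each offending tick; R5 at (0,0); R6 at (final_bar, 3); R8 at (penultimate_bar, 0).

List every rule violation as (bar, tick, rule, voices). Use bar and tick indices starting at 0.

(0, 0, R3, (2, 3))
(0, 0, R5, (0, 3))
(0, 1, R3, (2, 3))
(0, 2, R3, (2, 3))
(0, 3, R3, (2, 3))
(1, 0, R1, (1, 2))
(1, 0, R2, (1, 3))
(1, 0, R4, (0, 2))
(1, 0, R7, (1,))
(1, 0, R7, (2,))
(2, 0, R2, (0, 1))
(2, 0, R4, (0, 2))
(3, 0, R1, (0, 1))
(3, 0, R3, (2, 3))
(3, 1, R3, (2, 3))
(3, 2, R3, (2, 3))
(3, 3, R3, (2, 3))
(4, 0, R2, (1, 3))
(4, 0, R3, (1, 2))
(4, 0, R4, (0, 1))
(4, 0, R4, (0, 2))
(4, 0, R7, (1,))
(4, 1, R3, (1, 2))
(4, 2, R3, (1, 2))
(4, 3, R3, (1, 2))
(5, 0, R2, (0, 3))
(5, 0, R3, (2, 3))
(5, 0, R7, (1,))
(5, 0, R8, (0, 3))
(5, 1, R3, (2, 3))
(5, 2, R3, (2, 3))
(5, 3, R3, (2, 3))
(6, 0, R2, (0, 1))
(6, 0, R2, (0, 2))
(6, 0, R2, (1, 2))
(6, 0, R3, (2, 3))
(6, 0, R7, (2,))
(6, 1, R3, (2, 3))
(6, 2, R3, (2, 3))
(6, 3, R3, (2, 3))
(6, 3, R6, (0, 3))

bar 0: v0=E3 v1=E4 v2=B4 v3=G4 downbeat m3
bar 1: v0=D3 v1=F3 v2=C4 v3=F4 downbeat m3
bar 2: v0=F3 v1=C4 v2=E4 v3=A4 downbeat M3
bar 3: v0=A3 v1=E4 v2=C5 v3=A4 downbeat P8
bar 4: v0=B3 v1=A5 v2=C5 v3=D5 downbeat m3
bar 5: v0=D3 v1=B3 v2=F4 v3=D4 downbeat P8
bar 6: v0=E3 v1=E4 v2=B4 v3=G4 downbeat m3
  -> R3 @ bar 0 tick 0 v(2, 3): B4 above G4
  -> R5 @ bar 0 tick 0 v(0, 3): opens on m3
  -> R3 @ bar 0 tick 1 v(2, 3): B4 above G4
  -> R3 @ bar 0 tick 2 v(2, 3): B4 above G4
  -> R3 @ bar 0 tick 3 v(2, 3): B4 above G4
  -> R1 @ bar 1 tick 0 v(1, 2): E4/B4 P5 -> F3/C4 P5 similar
  -> R2 @ bar 1 tick 0 v(1, 3): E4/G4 m3 -> F3/F4 P8 similar
  -> R4 @ bar 1 tick 0 v(0, 2): D3/C4 m7 untreated
  -> R7 @ bar 1 tick 0 v(1,): E4->F3 leap 11st
  -> R7 @ bar 1 tick 0 v(2,): B4->C4 leap 11st
  -> R2 @ bar 2 tick 0 v(0, 1): D3/F3 m3 -> F3/C4 P5 similar
  -> R4 @ bar 2 tick 0 v(0, 2): F3/E4 M7 untreated
  -> R1 @ bar 3 tick 0 v(0, 1): F3/C4 P5 -> A3/E4 P5 similar
  -> R3 @ bar 3 tick 0 v(2, 3): C5 above A4
  -> R3 @ bar 3 tick 1 v(2, 3): C5 above A4
  -> R3 @ bar 3 tick 2 v(2, 3): C5 above A4
  -> R3 @ bar 3 tick 3 v(2, 3): C5 above A4
  -> R2 @ bar 4 tick 0 v(1, 3): E4/A4 P4 -> A5/D5 P5 similar
  -> R3 @ bar 4 tick 0 v(1, 2): A5 above C5
  -> R4 @ bar 4 tick 0 v(0, 1): B3/A5 m7 untreated
  -> R4 @ bar 4 tick 0 v(0, 2): B3/C5 m2 untreated
  -> R7 @ bar 4 tick 0 v(1,): E4->A5 leap 17st
  -> R3 @ bar 4 tick 1 v(1, 2): A5 above C5
  -> R3 @ bar 4 tick 2 v(1, 2): A5 above C5
  -> R3 @ bar 4 tick 3 v(1, 2): A5 above C5
  -> R2 @ bar 5 tick 0 v(0, 3): B3/D5 m3 -> D3/D4 P8 similar
  -> R3 @ bar 5 tick 0 v(2, 3): F4 above D4
  -> R7 @ bar 5 tick 0 v(1,): A5->B3 leap 22st
  -> R8 @ bar 5 tick 0 v(0, 3): penult P8 not 3rd/6th
  -> R3 @ bar 5 tick 1 v(2, 3): F4 above D4
  -> R3 @ bar 5 tick 2 v(2, 3): F4 above D4
  -> R3 @ bar 5 tick 3 v(2, 3): F4 above D4
  -> R2 @ bar 6 tick 0 v(0, 1): D3/B3 M6 -> E3/E4 P8 similar
  -> R2 @ bar 6 tick 0 v(0, 2): D3/F4 m3 -> E3/B4 P5 similar
  -> R2 @ bar 6 tick 0 v(1, 2): B3/F4 TT -> E4/B4 P5 similar
  -> R3 @ bar 6 tick 0 v(2, 3): B4 above G4
  -> R7 @ bar 6 tick 0 v(2,): F4->B4 leap 6st
  -> R3 @ bar 6 tick 1 v(2, 3): B4 above G4
  -> R3 @ bar 6 tick 2 v(2, 3): B4 above G4
  -> R3 @ bar 6 tick 3 v(2, 3): B4 above G4
  -> R6 @ bar 6 tick 3 v(0, 3): closes on m3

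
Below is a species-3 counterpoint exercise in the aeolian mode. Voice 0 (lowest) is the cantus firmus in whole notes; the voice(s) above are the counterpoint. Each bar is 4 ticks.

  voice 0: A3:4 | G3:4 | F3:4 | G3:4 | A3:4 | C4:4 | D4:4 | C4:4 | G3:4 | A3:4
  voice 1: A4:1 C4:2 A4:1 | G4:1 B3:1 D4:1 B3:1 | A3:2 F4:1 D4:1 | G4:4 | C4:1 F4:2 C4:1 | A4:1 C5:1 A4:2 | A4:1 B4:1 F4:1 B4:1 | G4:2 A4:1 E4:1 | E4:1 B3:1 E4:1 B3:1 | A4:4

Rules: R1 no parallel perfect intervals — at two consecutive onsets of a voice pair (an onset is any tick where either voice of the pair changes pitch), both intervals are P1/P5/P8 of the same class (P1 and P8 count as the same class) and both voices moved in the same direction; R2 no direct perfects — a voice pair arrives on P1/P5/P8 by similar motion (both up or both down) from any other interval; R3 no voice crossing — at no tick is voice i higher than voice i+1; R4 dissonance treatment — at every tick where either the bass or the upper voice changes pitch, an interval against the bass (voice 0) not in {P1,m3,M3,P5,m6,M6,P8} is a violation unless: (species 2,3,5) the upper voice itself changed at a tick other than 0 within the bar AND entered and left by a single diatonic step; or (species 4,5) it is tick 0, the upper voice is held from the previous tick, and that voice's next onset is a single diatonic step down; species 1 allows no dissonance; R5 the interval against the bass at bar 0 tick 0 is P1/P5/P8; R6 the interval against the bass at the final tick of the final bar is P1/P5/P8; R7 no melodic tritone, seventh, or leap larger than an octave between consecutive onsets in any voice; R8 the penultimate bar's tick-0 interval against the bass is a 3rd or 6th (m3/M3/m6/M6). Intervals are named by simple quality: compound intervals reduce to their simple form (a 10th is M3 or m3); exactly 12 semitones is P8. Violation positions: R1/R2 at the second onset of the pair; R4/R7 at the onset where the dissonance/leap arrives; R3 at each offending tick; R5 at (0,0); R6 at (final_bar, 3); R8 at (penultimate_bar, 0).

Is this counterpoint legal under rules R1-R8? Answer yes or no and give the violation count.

No (7 violations)

bar 0: v0=A3 v1=A4 (P8)
bar 1: v0=G3 v1=G4 (P8)
bar 2: v0=F3 v1=A3 (M3)
bar 3: v0=G3 v1=G4 (P8)
bar 4: v0=A3 v1=C4 (m3)
bar 5: v0=C4 v1=A4 (M6)
bar 6: v0=D4 v1=A4 (P5)
bar 7: v0=C4 v1=G4 (P5)
bar 8: v0=G3 v1=E4 (M6)
bar 9: v0=A3 v1=A4 (P8)
  R1 @ bar1.0: A3/A4 P8 -> G3/G4 P8 similar
  R2 @ bar3.0: F3/D4 M6 -> G3/G4 P8 similar
  R7 @ bar6.2: B4->F4 leap 6st
  R7 @ bar6.3: F4->B4 leap 6st
  R2 @ bar7.0: D4/B4 M6 -> C4/G4 P5 similar
  R2 @ bar9.0: G3/B3 M3 -> A3/A4 P8 similar
  R7 @ bar9.0: B3->A4 leap 10st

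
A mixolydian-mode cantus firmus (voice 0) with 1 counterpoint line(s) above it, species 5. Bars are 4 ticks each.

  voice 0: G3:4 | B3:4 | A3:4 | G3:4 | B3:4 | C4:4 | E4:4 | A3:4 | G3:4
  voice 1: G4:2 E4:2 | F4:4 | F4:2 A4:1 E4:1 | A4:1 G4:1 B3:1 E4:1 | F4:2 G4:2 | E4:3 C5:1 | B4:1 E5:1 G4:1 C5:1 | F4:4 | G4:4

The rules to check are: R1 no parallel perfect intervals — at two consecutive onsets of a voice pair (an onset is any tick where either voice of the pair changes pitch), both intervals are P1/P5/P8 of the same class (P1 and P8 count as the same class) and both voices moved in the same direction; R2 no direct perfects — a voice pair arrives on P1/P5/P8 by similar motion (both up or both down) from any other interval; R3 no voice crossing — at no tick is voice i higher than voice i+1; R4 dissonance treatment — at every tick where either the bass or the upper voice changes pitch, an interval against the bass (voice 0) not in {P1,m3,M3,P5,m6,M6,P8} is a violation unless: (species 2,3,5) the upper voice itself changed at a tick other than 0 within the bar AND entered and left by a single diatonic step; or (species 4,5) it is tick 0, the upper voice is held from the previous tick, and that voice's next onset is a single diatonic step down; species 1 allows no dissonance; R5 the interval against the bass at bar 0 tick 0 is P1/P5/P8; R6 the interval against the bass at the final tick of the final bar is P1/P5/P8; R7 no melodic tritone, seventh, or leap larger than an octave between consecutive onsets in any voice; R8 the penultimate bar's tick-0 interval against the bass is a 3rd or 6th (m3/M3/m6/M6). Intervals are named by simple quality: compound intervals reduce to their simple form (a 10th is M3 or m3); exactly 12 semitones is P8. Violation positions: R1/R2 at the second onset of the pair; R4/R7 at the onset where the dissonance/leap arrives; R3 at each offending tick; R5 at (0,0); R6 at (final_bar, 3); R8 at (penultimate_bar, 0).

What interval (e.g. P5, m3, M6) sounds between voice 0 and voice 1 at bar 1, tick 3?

voice 0=B3 voice 1=F4 -> TT

TT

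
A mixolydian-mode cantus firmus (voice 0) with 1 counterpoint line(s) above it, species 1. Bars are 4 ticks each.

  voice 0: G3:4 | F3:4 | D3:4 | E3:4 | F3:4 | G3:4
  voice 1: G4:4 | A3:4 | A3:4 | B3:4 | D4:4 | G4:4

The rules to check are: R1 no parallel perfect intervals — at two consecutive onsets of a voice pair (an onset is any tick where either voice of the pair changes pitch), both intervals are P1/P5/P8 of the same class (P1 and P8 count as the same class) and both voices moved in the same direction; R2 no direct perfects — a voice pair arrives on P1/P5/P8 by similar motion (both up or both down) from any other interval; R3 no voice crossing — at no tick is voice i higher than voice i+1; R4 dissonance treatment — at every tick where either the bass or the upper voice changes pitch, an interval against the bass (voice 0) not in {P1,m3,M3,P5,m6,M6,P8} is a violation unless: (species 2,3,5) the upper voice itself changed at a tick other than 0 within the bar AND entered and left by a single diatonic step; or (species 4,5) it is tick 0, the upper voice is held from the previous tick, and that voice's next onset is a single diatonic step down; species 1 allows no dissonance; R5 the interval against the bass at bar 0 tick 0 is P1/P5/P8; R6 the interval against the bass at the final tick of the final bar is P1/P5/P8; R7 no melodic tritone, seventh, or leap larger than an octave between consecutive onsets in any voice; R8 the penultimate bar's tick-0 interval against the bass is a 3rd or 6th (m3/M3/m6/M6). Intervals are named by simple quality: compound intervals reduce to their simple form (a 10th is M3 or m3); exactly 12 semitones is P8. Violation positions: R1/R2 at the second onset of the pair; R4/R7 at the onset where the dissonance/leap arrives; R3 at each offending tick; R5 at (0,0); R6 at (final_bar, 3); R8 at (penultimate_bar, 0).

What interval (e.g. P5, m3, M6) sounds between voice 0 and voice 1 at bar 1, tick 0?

M3

voice 0=F3 voice 1=A3 -> M3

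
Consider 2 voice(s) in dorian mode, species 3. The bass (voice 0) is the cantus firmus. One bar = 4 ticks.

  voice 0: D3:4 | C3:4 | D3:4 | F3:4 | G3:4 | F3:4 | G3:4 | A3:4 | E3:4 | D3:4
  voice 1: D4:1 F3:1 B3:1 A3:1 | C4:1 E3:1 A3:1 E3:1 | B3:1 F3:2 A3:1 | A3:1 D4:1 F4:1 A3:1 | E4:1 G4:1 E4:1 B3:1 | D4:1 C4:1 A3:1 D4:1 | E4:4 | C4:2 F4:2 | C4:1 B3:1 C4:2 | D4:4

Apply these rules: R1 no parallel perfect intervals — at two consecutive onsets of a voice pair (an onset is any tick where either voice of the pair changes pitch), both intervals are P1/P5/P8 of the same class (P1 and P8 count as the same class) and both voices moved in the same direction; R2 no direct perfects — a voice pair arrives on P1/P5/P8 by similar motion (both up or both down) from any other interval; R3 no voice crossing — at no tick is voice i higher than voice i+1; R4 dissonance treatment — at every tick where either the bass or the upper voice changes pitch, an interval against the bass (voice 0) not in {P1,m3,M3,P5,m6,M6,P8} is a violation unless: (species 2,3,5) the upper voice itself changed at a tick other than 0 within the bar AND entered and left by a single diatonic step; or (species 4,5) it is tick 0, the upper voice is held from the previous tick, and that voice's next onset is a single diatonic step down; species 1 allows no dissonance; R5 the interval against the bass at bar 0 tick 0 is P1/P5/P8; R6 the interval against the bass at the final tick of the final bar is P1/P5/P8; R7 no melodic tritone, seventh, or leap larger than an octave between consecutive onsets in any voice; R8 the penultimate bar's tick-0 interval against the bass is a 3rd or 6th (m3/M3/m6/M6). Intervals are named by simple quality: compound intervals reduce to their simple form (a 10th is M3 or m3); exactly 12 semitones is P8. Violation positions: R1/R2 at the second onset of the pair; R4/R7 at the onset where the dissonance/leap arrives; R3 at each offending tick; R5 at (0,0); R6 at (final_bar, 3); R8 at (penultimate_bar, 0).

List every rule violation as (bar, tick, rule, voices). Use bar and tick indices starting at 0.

bar 0: v0=D3 v1=D4 downbeat P8
bar 1: v0=C3 v1=C4 downbeat P8
bar 2: v0=D3 v1=B3 downbeat M6
bar 3: v0=F3 v1=A3 downbeat M3
bar 4: v0=G3 v1=E4 downbeat M6
bar 5: v0=F3 v1=D4 downbeat M6
bar 6: v0=G3 v1=E4 downbeat M6
bar 7: v0=A3 v1=C4 downbeat m3
bar 8: v0=E3 v1=C4 downbeat m6
bar 9: v0=D3 v1=D4 downbeat P8
  -> R7 @ bar 0 tick 2 v(1,): F3->B3 leap 6st
  -> R7 @ bar 2 tick 1 v(1,): B3->F3 leap 6st

(0, 2, R7, (1,))
(2, 1, R7, (1,))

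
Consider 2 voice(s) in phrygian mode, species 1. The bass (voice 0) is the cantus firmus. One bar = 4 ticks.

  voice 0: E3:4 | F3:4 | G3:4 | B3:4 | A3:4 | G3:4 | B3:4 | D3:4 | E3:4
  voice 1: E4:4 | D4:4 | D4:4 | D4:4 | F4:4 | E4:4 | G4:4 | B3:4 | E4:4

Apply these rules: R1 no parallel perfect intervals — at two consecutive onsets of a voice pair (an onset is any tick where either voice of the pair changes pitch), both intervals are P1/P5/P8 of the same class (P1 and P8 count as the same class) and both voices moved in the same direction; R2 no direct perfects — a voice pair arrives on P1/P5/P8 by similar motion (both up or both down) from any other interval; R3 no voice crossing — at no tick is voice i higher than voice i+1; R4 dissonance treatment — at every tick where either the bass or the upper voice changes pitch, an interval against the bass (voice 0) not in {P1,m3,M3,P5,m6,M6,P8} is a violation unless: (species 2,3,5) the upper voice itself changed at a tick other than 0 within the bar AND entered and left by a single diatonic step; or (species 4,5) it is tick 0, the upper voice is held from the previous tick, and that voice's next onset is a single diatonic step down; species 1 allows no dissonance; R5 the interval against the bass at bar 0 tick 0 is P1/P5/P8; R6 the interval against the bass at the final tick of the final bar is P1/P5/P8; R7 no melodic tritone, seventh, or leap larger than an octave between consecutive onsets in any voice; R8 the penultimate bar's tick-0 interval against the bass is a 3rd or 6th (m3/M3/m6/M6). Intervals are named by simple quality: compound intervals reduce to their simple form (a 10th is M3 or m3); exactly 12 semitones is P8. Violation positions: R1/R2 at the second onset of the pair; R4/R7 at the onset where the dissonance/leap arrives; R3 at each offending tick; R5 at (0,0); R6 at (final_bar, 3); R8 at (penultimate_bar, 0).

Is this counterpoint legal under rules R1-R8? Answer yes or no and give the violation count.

bar 0: v0=E3 v1=E4 (P8)
bar 1: v0=F3 v1=D4 (M6)
bar 2: v0=G3 v1=D4 (P5)
bar 3: v0=B3 v1=D4 (m3)
bar 4: v0=A3 v1=F4 (m6)
bar 5: v0=G3 v1=E4 (M6)
bar 6: v0=B3 v1=G4 (m6)
bar 7: v0=D3 v1=B3 (M6)
bar 8: v0=E3 v1=E4 (P8)
  R2 @ bar8.0: D3/B3 M6 -> E3/E4 P8 similar

No (1 violations)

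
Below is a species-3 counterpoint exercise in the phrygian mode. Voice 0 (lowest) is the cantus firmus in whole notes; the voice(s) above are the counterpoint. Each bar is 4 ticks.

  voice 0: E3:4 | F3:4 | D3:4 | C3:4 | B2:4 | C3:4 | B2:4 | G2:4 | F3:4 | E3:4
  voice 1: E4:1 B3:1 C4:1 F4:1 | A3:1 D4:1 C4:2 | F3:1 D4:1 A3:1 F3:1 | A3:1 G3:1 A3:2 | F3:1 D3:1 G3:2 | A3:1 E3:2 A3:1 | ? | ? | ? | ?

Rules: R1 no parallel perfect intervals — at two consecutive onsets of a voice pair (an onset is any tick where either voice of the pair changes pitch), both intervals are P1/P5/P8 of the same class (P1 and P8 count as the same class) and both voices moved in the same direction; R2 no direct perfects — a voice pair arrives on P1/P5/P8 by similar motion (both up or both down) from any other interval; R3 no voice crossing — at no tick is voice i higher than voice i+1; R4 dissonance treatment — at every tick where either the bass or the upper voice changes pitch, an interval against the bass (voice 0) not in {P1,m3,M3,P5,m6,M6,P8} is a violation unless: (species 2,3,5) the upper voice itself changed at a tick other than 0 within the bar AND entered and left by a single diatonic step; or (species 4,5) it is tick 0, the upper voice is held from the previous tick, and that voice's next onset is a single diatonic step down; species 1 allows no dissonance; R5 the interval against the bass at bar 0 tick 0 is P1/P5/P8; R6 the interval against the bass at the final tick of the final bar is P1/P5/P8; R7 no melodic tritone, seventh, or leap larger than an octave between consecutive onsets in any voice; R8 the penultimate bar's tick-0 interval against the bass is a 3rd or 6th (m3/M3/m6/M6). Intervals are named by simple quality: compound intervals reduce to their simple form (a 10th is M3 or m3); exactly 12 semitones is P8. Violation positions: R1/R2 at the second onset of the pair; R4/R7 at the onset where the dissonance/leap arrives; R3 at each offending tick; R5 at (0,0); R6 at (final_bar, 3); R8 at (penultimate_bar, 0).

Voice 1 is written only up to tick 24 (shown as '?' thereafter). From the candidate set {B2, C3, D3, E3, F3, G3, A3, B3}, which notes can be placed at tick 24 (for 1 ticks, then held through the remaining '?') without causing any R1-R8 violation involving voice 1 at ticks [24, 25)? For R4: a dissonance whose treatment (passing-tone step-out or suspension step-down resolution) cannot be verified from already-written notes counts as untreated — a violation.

B2: violates R2,R7
C3: violates R4
D3: legal
E3: violates R4
F3: violates R4
G3: legal
A3: violates R4
B3: legal

{B3, D3, G3}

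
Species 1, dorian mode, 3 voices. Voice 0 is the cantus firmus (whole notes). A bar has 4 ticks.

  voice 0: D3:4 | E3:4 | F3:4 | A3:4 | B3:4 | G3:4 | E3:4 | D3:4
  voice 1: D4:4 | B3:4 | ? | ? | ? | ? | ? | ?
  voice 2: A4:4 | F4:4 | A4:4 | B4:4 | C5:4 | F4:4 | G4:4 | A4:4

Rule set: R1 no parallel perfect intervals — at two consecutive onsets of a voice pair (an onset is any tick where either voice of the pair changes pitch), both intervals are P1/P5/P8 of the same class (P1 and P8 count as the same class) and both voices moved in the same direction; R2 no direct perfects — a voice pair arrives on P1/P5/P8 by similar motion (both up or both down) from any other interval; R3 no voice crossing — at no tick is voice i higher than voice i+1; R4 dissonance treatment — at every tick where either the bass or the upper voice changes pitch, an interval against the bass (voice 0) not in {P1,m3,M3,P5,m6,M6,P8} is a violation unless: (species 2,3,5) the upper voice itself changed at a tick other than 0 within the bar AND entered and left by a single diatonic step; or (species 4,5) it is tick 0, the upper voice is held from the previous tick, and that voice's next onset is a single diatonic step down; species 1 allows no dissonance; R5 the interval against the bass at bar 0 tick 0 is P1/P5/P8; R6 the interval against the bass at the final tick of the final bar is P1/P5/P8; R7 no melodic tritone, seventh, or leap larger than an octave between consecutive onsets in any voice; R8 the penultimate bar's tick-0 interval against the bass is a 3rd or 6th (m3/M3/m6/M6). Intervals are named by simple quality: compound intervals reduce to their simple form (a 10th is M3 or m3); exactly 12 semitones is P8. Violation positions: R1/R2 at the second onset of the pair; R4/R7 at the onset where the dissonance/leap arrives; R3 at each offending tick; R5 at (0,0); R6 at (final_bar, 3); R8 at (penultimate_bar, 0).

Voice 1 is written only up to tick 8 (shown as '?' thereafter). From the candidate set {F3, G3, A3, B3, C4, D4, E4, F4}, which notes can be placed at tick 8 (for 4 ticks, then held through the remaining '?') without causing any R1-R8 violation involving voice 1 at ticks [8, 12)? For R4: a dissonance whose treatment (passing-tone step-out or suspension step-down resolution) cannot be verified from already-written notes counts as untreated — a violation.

F3: violates R7
G3: violates R4
A3: legal
B3: violates R4
C4: violates R1
D4: violates R2
E4: violates R4
F4: violates R2,R7

{A3}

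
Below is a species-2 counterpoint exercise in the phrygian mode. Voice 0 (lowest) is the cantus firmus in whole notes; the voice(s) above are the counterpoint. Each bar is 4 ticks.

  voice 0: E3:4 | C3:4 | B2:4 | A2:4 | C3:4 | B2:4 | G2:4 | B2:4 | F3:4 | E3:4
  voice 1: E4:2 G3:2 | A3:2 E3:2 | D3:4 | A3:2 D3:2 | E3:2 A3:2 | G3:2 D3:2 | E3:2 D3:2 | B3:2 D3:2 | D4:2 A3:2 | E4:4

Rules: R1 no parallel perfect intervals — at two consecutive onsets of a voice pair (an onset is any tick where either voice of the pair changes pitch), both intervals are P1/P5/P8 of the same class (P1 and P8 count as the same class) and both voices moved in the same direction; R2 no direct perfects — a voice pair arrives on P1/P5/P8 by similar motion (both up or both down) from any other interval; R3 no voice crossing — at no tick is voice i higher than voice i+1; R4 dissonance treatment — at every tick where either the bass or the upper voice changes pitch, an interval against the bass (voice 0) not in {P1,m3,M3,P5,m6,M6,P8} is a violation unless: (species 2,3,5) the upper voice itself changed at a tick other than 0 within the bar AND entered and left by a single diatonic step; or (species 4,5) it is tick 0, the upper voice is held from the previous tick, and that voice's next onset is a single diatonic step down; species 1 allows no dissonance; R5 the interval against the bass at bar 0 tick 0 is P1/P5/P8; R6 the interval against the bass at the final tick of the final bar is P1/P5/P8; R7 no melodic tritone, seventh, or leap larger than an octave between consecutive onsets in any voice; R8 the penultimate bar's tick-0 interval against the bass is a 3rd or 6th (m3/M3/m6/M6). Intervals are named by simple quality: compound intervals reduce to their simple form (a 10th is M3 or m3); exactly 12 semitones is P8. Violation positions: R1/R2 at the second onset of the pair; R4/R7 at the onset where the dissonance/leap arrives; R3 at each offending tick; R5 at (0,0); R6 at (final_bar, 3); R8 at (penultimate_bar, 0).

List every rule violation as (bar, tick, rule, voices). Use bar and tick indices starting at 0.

bar 0: v0=E3 v1=E4 downbeat P8
bar 1: v0=C3 v1=A3 downbeat M6
bar 2: v0=B2 v1=D3 downbeat m3
bar 3: v0=A2 v1=A3 downbeat P8
bar 4: v0=C3 v1=E3 downbeat M3
bar 5: v0=B2 v1=G3 downbeat m6
bar 6: v0=G2 v1=E3 downbeat M6
bar 7: v0=B2 v1=B3 downbeat P8
bar 8: v0=F3 v1=D4 downbeat M6
bar 9: v0=E3 v1=E4 downbeat P8
  -> R4 @ bar 3 tick 2 v(0, 1): A2/D3 P4 untreated
  -> R2 @ bar 7 tick 0 v(0, 1): G2/D3 P5 -> B2/B3 P8 similar
  -> R7 @ bar 8 tick 0 v(0,): B2->F3 leap 6st

(3, 2, R4, (0, 1))
(7, 0, R2, (0, 1))
(8, 0, R7, (0,))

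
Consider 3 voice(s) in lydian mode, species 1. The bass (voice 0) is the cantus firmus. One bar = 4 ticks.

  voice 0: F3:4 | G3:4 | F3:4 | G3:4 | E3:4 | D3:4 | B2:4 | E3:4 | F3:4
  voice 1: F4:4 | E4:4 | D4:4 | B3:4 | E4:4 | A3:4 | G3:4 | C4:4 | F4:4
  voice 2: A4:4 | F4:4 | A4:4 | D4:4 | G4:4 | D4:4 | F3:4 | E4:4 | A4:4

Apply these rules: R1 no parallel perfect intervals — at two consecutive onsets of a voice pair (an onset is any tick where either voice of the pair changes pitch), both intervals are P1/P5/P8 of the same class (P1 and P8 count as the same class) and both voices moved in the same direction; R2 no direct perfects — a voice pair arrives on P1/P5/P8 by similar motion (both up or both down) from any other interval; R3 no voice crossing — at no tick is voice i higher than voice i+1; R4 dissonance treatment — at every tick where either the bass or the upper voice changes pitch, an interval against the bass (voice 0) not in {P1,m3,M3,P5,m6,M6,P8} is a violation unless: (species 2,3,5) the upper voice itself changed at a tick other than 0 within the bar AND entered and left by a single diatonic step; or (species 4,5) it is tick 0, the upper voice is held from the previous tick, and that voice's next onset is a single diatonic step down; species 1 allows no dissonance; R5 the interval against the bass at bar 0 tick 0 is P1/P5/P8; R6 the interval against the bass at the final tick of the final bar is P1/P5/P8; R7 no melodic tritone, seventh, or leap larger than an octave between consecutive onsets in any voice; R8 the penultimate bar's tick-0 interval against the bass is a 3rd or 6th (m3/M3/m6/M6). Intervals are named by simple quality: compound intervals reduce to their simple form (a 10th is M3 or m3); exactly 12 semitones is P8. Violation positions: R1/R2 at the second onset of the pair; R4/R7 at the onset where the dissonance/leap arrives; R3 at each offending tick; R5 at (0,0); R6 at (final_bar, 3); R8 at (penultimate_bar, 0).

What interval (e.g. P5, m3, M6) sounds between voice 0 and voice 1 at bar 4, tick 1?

voice 0=E3 voice 1=E4 -> P8

P8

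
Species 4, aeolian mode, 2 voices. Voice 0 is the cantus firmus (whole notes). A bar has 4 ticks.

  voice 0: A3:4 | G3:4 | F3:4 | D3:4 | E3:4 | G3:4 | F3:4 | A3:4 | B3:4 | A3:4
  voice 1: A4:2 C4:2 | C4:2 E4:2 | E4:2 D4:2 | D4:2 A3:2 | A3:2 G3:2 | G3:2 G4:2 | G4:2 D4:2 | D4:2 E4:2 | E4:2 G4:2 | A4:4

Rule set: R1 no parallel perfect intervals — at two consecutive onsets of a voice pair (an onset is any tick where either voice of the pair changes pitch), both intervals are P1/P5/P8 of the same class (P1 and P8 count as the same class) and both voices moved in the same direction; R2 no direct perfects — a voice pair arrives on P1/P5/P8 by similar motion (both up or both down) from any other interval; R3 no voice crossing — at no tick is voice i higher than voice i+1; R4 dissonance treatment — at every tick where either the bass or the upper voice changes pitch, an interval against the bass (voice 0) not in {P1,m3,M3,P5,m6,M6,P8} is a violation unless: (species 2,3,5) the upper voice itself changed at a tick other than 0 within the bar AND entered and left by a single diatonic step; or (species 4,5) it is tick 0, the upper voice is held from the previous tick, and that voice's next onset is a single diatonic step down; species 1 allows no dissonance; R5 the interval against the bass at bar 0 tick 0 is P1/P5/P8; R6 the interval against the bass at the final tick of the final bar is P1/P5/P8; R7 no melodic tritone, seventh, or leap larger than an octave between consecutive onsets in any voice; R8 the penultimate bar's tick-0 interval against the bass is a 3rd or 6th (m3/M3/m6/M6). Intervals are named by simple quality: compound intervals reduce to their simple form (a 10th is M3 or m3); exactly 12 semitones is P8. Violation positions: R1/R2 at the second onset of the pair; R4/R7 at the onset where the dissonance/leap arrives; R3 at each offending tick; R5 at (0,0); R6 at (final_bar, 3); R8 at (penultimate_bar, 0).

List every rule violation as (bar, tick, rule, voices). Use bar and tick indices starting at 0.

(1, 0, R4, (0, 1))
(6, 0, R4, (0, 1))
(7, 0, R4, (0, 1))
(8, 0, R4, (0, 1))
(8, 0, R8, (0, 1))

bar 0: v0=A3 v1=A4 downbeat P8
bar 1: v0=G3 v1=C4 downbeat P4
bar 2: v0=F3 v1=E4 downbeat M7
bar 3: v0=D3 v1=D4 downbeat P8
bar 4: v0=E3 v1=A3 downbeat P4
bar 5: v0=G3 v1=G3 downbeat P1
bar 6: v0=F3 v1=G4 downbeat M2
bar 7: v0=A3 v1=D4 downbeat P4
bar 8: v0=B3 v1=E4 downbeat P4
bar 9: v0=A3 v1=A4 downbeat P8
  -> R4 @ bar 1 tick 0 v(0, 1): G3/C4 P4 untreated
  -> R4 @ bar 6 tick 0 v(0, 1): F3/G4 M2 untreated
  -> R4 @ bar 7 tick 0 v(0, 1): A3/D4 P4 untreated
  -> R4 @ bar 8 tick 0 v(0, 1): B3/E4 P4 untreated
  -> R8 @ bar 8 tick 0 v(0, 1): penult P4 not 3rd/6th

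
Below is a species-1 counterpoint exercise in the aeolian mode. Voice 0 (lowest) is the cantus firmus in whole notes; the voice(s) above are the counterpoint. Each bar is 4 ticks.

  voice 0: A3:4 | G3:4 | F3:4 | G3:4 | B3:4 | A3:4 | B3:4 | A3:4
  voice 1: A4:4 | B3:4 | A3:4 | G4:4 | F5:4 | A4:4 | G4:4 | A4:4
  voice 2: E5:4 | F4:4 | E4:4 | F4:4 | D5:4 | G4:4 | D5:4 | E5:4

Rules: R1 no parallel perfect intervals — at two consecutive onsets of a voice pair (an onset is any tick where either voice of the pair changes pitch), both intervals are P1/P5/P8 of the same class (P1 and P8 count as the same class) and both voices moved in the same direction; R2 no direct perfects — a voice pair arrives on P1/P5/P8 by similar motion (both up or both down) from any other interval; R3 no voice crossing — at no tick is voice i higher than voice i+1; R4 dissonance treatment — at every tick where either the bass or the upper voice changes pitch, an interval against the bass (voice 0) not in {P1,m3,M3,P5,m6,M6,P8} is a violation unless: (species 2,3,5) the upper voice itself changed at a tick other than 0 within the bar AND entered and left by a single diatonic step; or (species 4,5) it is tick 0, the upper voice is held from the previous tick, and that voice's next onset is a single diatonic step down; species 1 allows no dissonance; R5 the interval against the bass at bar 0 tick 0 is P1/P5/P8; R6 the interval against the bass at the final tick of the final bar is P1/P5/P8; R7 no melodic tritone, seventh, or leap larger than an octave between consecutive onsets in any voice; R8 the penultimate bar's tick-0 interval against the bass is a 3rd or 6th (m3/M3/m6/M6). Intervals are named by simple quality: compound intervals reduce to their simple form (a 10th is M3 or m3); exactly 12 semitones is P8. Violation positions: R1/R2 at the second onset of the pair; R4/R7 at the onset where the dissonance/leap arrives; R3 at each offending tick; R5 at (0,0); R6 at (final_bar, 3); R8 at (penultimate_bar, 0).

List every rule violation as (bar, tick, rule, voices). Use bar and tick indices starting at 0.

(1, 0, R4, (0, 2))
(1, 0, R7, (1,))
(1, 0, R7, (2,))
(2, 0, R2, (1, 2))
(2, 0, R4, (0, 2))
(3, 0, R2, (0, 1))
(3, 0, R3, (1, 2))
(3, 0, R4, (0, 2))
(3, 0, R7, (1,))
(3, 1, R3, (1, 2))
(3, 2, R3, (1, 2))
(3, 3, R3, (1, 2))
(4, 0, R3, (1, 2))
(4, 0, R4, (0, 1))
(4, 0, R7, (1,))
(4, 1, R3, (1, 2))
(4, 2, R3, (1, 2))
(4, 3, R3, (1, 2))
(5, 0, R2, (0, 1))
(5, 0, R3, (1, 2))
(5, 0, R4, (0, 2))
(5, 1, R3, (1, 2))
(5, 2, R3, (1, 2))
(5, 3, R3, (1, 2))
(7, 0, R1, (1, 2))

bar 0: v0=A3 v1=A4 v2=E5 downbeat P5
bar 1: v0=G3 v1=B3 v2=F4 downbeat m7
bar 2: v0=F3 v1=A3 v2=E4 downbeat M7
bar 3: v0=G3 v1=G4 v2=F4 downbeat m7
bar 4: v0=B3 v1=F5 v2=D5 downbeat m3
bar 5: v0=A3 v1=A4 v2=G4 downbeat m7
bar 6: v0=B3 v1=G4 v2=D5 downbeat m3
bar 7: v0=A3 v1=A4 v2=E5 downbeat P5
  -> R4 @ bar 1 tick 0 v(0, 2): G3/F4 m7 untreated
  -> R7 @ bar 1 tick 0 v(1,): A4->B3 leap 10st
  -> R7 @ bar 1 tick 0 v(2,): E5->F4 leap 11st
  -> R2 @ bar 2 tick 0 v(1, 2): B3/F4 TT -> A3/E4 P5 similar
  -> R4 @ bar 2 tick 0 v(0, 2): F3/E4 M7 untreated
  -> R2 @ bar 3 tick 0 v(0, 1): F3/A3 M3 -> G3/G4 P8 similar
  -> R3 @ bar 3 tick 0 v(1, 2): G4 above F4
  -> R4 @ bar 3 tick 0 v(0, 2): G3/F4 m7 untreated
  -> R7 @ bar 3 tick 0 v(1,): A3->G4 leap 10st
  -> R3 @ bar 3 tick 1 v(1, 2): G4 above F4
  -> R3 @ bar 3 tick 2 v(1, 2): G4 above F4
  -> R3 @ bar 3 tick 3 v(1, 2): G4 above F4
  -> R3 @ bar 4 tick 0 v(1, 2): F5 above D5
  -> R4 @ bar 4 tick 0 v(0, 1): B3/F5 TT untreated
  -> R7 @ bar 4 tick 0 v(1,): G4->F5 leap 10st
  -> R3 @ bar 4 tick 1 v(1, 2): F5 above D5
  -> R3 @ bar 4 tick 2 v(1, 2): F5 above D5
  -> R3 @ bar 4 tick 3 v(1, 2): F5 above D5
  -> R2 @ bar 5 tick 0 v(0, 1): B3/F5 TT -> A3/A4 P8 similar
  -> R3 @ bar 5 tick 0 v(1, 2): A4 above G4
  -> R4 @ bar 5 tick 0 v(0, 2): A3/G4 m7 untreated
  -> R3 @ bar 5 tick 1 v(1, 2): A4 above G4
  -> R3 @ bar 5 tick 2 v(1, 2): A4 above G4
  -> R3 @ bar 5 tick 3 v(1, 2): A4 above G4
  -> R1 @ bar 7 tick 0 v(1, 2): G4/D5 P5 -> A4/E5 P5 similar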